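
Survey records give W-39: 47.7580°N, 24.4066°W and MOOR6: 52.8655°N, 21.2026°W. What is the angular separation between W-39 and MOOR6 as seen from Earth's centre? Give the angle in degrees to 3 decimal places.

5.501°

Δφ = 5.1075°,  Δλ = 3.2040°
a = sin²(Δφ/2) + cos φ₁ cos φ₂ sin²(Δλ/2) = 0.002302
c = 2·arcsin(√a) = 0.096005 rad = 5.5007°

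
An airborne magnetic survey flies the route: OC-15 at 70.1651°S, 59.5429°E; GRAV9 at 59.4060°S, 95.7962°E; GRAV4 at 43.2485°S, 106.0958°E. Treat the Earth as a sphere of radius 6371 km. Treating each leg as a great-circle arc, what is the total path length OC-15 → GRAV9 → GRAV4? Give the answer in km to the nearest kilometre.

3972 km

OC-15→GRAV9: c = 0.320782 rad, d = 2043.70 km
GRAV9→GRAV4: c = 0.302728 rad, d = 1928.68 km
Total = 2043.70 + 1928.68 = 3972.38 km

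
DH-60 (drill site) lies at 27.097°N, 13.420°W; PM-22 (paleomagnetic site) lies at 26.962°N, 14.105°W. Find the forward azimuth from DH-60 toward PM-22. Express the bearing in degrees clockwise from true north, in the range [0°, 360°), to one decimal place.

257.7°

Δλ = -0.6850°
y = sin Δλ · cos φ₂ = -0.010656
x = cos φ₁ sin φ₂ − sin φ₁ cos φ₂ cos Δλ = -0.002327
θ = atan2(y, x) = -102.3197° → 257.6803° (mod 360°)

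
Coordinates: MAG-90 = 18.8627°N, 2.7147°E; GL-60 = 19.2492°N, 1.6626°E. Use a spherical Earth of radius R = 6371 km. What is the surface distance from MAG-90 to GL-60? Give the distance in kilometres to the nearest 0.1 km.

118.6 km

Δφ = 0.3865°,  Δλ = -1.0521°
a = sin²(Δφ/2) + cos φ₁ cos φ₂ sin²(Δλ/2) = 0.000087
c = 2·arcsin(√a) = 0.018621 rad = 1.0669°
d = R·c = 6371 × 0.018621 = 118.6 km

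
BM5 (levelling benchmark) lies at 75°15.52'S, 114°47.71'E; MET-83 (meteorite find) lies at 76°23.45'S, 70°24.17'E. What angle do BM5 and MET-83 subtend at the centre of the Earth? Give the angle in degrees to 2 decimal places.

BM5: φ = -75.25867°, λ = +114.79517°
MET-83: φ = -76.39083°, λ = +70.40283°
Δφ = -1.1322°,  Δλ = -44.3923°
a = sin²(Δφ/2) + cos φ₁ cos φ₂ sin²(Δλ/2) = 0.008642
c = 2·arcsin(√a) = 0.186199 rad = 10.6684°

10.67°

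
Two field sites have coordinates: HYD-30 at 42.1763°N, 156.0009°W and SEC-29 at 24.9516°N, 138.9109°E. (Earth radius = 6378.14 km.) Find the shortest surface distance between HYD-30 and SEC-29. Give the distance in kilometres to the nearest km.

6179 km

Δφ = -17.2247°,  Δλ = -65.0882°
a = sin²(Δφ/2) + cos φ₁ cos φ₂ sin²(Δλ/2) = 0.216869
c = 2·arcsin(√a) = 0.968832 rad = 55.5100°
d = R·c = 6378.14 × 0.968832 = 6179.3 km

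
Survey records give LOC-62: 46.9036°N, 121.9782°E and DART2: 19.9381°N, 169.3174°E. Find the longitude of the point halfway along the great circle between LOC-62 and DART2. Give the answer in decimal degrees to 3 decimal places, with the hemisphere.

Bx = cos φ₂ cos Δλ = 0.637039,  By = cos φ₂ sin Δλ = 0.691301
φₘ = atan2(sin φ₁ + sin φ₂, √((cos φ₁ + Bx)² + By²)) = 35.70808°
λₘ = λ₁ + atan2(By, cos φ₁ + Bx) = 149.61507°

149.615°E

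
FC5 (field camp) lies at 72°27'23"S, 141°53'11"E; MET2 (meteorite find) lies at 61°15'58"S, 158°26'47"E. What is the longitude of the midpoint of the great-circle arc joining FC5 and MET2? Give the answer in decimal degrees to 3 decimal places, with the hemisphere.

152.077°E

FC5: φ = -72.45639°, λ = +141.88639°
MET2: φ = -61.26611°, λ = +158.44639°
Bx = cos φ₂ cos Δλ = 0.460802,  By = cos φ₂ sin Δλ = 0.137021
φₘ = atan2(sin φ₁ + sin φ₂, √((cos φ₁ + Bx)² + By²)) = -67.06598°
λₘ = λ₁ + atan2(By, cos φ₁ + Bx) = 152.07717°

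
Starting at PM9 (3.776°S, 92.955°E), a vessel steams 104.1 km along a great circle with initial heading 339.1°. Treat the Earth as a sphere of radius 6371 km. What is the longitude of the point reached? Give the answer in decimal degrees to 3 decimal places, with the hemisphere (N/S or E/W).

δ = d/R = 104.1/6371 = 0.016340 rad
φ₂ = arcsin(sin φ₁ cos δ + cos φ₁ sin δ cos θ)
   = arcsin(-0.06586·0.99987 + 0.99783·0.01634·0.93420) = -2.90134°
λ₂ = λ₁ + atan2(sin θ sin δ cos φ₁, cos δ − sin φ₁ sin φ₂) = 92.62061°

92.621°E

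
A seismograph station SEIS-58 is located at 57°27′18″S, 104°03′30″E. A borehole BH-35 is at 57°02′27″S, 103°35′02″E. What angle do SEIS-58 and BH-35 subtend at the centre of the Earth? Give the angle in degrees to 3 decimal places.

SEIS-58: φ = -57.45500°, λ = +104.05833°
BH-35: φ = -57.04083°, λ = +103.58389°
Δφ = 0.4142°,  Δλ = -0.4744°
a = sin²(Δφ/2) + cos φ₁ cos φ₂ sin²(Δλ/2) = 0.000018
c = 2·arcsin(√a) = 0.008504 rad = 0.4873°

0.487°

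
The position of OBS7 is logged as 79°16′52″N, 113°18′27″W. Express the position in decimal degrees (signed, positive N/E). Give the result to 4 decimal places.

+79.2811°, -113.3075°

lat: 79.2811° N → +79.2811°
lon: 113.3075° W → -113.3075°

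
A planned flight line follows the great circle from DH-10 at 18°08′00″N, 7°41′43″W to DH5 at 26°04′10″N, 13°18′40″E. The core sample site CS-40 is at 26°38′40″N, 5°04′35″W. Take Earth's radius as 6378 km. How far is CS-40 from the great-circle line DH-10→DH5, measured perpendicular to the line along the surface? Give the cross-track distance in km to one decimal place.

DH-10: φ = +18.13333°, λ = -7.69528°
DH5: φ = +26.06944°, λ = +13.31111°
CS-40: φ = +26.64444°, λ = -5.07639°
δ₁₃ = central angle DH-10→CS-40 = 0.154426 rad  (haversine)
θ₁₃ = bearing DH-10→CS-40 = 15.398°,  θ₁₂ = bearing DH-10→DH5 = 64.058°
dₓₜ = R·arcsin(sin δ₁₃ · sin(θ₁₃ − θ₁₂)) = 6378·arcsin(0.15381·sin(-48.660°)) = -738.199 km
|dₓₜ| = 738.199 km

738.2 km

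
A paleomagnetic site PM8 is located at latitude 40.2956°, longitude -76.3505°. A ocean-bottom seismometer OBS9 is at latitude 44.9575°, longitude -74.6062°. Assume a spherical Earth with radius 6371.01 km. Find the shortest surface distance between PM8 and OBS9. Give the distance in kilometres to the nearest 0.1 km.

Δφ = 4.6619°,  Δλ = 1.7443°
a = sin²(Δφ/2) + cos φ₁ cos φ₂ sin²(Δλ/2) = 0.001779
c = 2·arcsin(√a) = 0.084387 rad = 4.8350°
d = R·c = 6371.01 × 0.084387 = 537.6 km

537.6 km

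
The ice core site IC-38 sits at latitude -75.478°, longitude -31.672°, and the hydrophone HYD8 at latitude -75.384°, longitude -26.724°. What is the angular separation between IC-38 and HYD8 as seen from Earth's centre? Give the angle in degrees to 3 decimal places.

Δφ = 0.0940°,  Δλ = 4.9480°
a = sin²(Δφ/2) + cos φ₁ cos φ₂ sin²(Δλ/2) = 0.000119
c = 2·arcsin(√a) = 0.021779 rad = 1.2478°

1.248°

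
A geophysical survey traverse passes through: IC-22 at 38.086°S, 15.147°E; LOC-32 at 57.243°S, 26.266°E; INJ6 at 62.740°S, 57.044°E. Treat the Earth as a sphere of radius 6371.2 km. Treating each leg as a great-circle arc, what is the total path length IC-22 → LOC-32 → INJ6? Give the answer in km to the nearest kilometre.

4077 km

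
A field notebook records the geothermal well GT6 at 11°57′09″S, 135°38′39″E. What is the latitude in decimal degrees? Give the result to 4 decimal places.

11° + 57′/60 + 9″/3600 = 11 + 0.95000 + 0.00250 = 11.9525°

11.9525°S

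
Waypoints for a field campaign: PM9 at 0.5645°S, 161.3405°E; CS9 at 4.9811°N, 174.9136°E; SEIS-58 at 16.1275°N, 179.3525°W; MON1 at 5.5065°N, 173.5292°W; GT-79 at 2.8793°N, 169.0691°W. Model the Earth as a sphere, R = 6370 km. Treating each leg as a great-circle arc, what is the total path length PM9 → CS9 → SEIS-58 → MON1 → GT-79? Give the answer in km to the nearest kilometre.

4932 km

PM9→CS9: c = 0.255656 rad, d = 1628.53 km
CS9→SEIS-58: c = 0.217925 rad, d = 1388.18 km
SEIS-58→MON1: c = 0.210467 rad, d = 1340.68 km
MON1→GT-79: c = 0.090159 rad, d = 574.31 km
Total = 1628.53 + 1388.18 + 1340.68 + 574.31 = 4931.70 km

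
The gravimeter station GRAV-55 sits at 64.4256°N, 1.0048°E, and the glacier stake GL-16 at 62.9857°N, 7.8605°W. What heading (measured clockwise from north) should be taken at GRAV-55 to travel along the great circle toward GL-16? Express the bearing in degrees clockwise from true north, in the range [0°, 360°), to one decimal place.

Δλ = -8.8653°
y = sin Δλ · cos φ₂ = -0.070000
x = cos φ₁ sin φ₂ − sin φ₁ cos φ₂ cos Δλ = -0.020234
θ = atan2(y, x) = -106.1221° → 253.8779° (mod 360°)

253.9°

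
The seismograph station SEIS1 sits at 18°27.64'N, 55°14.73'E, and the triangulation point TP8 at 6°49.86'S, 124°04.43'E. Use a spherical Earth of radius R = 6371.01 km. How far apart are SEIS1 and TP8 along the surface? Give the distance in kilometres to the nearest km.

8050 km

SEIS1: φ = +18.46067°, λ = +55.24550°
TP8: φ = -6.83100°, λ = +124.07383°
Δφ = -25.2917°,  Δλ = 68.8283°
a = sin²(Δφ/2) + cos φ₁ cos φ₂ sin²(Δλ/2) = 0.348758
c = 2·arcsin(√a) = 1.263499 rad = 72.3932°
d = R·c = 6371.01 × 1.263499 = 8049.8 km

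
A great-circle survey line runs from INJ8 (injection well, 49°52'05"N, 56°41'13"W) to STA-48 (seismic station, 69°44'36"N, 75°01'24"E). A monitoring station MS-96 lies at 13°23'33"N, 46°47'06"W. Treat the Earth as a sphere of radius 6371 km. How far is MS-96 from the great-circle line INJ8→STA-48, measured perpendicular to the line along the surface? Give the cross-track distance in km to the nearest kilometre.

INJ8: φ = +49.86806°, λ = -56.68694°
STA-48: φ = +69.74333°, λ = +75.02333°
MS-96: φ = +13.39250°, λ = -46.78500°
δ₁₃ = central angle INJ8→MS-96 = 0.652168 rad  (haversine)
θ₁₃ = bearing INJ8→MS-96 = 164.000°,  θ₁₂ = bearing INJ8→STA-48 = 18.316°
dₓₜ = R·arcsin(sin δ₁₃ · sin(θ₁₃ − θ₁₂)) = 6371·arcsin(0.60691·sin(145.685°)) = 2224.744 km
|dₓₜ| = 2224.744 km

2225 km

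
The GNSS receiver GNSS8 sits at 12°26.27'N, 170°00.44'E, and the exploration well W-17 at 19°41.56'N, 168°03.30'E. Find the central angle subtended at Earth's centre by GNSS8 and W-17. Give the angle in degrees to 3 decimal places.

7.493°

GNSS8: φ = +12.43783°, λ = +170.00733°
W-17: φ = +19.69267°, λ = +168.05500°
Δφ = 7.2548°,  Δλ = -1.9523°
a = sin²(Δφ/2) + cos φ₁ cos φ₂ sin²(Δλ/2) = 0.004270
c = 2·arcsin(√a) = 0.130779 rad = 7.4931°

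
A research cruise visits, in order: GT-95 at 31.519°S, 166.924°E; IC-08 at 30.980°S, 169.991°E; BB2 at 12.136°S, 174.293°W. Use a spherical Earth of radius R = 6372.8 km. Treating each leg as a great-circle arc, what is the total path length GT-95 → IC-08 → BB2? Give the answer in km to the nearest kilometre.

GT-95→IC-08: c = 0.046718 rad, d = 297.73 km
IC-08→BB2: c = 0.415123 rad, d = 2645.49 km
Total = 297.73 + 2645.49 = 2943.22 km

2943 km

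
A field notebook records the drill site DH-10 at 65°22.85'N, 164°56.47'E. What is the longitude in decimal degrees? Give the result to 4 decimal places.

164° + 56.47′/60 = 164 + 0.94117 = 164.9412°

164.9412°E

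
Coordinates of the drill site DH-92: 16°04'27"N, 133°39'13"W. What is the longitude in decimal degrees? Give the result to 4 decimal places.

133.6536°W

133° + 39′/60 + 13″/3600 = 133 + 0.65000 + 0.00361 = 133.6536°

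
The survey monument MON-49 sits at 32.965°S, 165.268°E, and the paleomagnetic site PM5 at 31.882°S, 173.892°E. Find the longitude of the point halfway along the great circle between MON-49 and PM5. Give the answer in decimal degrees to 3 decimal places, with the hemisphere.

Bx = cos φ₂ cos Δλ = 0.839537,  By = cos φ₂ sin Δλ = 0.127328
φₘ = atan2(sin φ₁ + sin φ₂, √((cos φ₁ + Bx)² + By²)) = -32.49705°
λₘ = λ₁ + atan2(By, cos φ₁ + Bx) = 169.60594°

169.606°E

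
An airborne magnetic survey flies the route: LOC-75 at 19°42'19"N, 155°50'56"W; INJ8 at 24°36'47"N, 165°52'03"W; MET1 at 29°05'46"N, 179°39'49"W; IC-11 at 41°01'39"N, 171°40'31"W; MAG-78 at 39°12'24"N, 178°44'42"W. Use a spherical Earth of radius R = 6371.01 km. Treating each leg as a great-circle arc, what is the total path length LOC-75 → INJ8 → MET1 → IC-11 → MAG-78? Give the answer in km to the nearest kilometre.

4767 km

LOC-75: φ = +19.70528°, λ = -155.84889°
INJ8: φ = +24.61306°, λ = -165.86750°
MET1: φ = +29.09611°, λ = -179.66361°
IC-11: φ = +41.02750°, λ = -171.67528°
MAG-78: φ = +39.20667°, λ = -178.74500°
LOC-75→INJ8: c = 0.183109 rad, d = 1166.59 km
INJ8→MET1: c = 0.228435 rad, d = 1455.36 km
MET1→IC-11: c = 0.237202 rad, d = 1511.22 km
IC-11→MAG-78: c = 0.099532 rad, d = 634.12 km
Total = 1166.59 + 1455.36 + 1511.22 + 634.12 = 4767.29 km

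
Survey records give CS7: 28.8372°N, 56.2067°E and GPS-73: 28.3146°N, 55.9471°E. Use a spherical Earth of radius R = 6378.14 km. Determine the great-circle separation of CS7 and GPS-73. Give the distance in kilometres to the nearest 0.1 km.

63.5 km

Δφ = -0.5226°,  Δλ = -0.2596°
a = sin²(Δφ/2) + cos φ₁ cos φ₂ sin²(Δλ/2) = 0.000025
c = 2·arcsin(√a) = 0.009951 rad = 0.5702°
d = R·c = 6378.14 × 0.009951 = 63.5 km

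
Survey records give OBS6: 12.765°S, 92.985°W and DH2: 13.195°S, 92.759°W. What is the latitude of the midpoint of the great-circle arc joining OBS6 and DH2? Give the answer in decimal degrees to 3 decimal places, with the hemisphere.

Bx = cos φ₂ cos Δλ = 0.973591,  By = cos φ₂ sin Δλ = 0.003840
φₘ = atan2(sin φ₁ + sin φ₂, √((cos φ₁ + Bx)² + By²)) = -12.98002°
λₘ = λ₁ + atan2(By, cos φ₁ + Bx) = -92.87210°

12.980°S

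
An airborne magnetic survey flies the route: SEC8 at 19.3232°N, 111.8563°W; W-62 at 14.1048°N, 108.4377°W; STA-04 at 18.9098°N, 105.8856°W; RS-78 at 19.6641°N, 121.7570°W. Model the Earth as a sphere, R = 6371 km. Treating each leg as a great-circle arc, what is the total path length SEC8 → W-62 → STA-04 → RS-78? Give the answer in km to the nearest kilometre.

2952 km

SEC8→W-62: c = 0.107507 rad, d = 684.93 km
W-62→STA-04: c = 0.094104 rad, d = 599.53 km
STA-04→RS-78: c = 0.261698 rad, d = 1667.28 km
Total = 684.93 + 599.53 + 1667.28 = 2951.75 km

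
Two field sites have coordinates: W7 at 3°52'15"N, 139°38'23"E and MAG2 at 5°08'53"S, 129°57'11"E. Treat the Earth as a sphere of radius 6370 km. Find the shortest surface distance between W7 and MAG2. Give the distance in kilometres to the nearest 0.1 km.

W7: φ = +3.87083°, λ = +139.63972°
MAG2: φ = -5.14806°, λ = +129.95306°
Δφ = -9.0189°,  Δλ = -9.6867°
a = sin²(Δφ/2) + cos φ₁ cos φ₂ sin²(Δλ/2) = 0.013265
c = 2·arcsin(√a) = 0.230863 rad = 13.2275°
d = R·c = 6370 × 0.230863 = 1470.6 km

1470.6 km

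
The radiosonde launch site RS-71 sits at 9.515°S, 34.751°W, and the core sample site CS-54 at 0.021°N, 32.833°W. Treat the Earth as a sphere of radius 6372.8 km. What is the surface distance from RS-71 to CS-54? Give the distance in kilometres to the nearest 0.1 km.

1081.7 km

Δφ = 9.5360°,  Δλ = 1.9180°
a = sin²(Δφ/2) + cos φ₁ cos φ₂ sin²(Δλ/2) = 0.007185
c = 2·arcsin(√a) = 0.169737 rad = 9.7252°
d = R·c = 6372.8 × 0.169737 = 1081.7 km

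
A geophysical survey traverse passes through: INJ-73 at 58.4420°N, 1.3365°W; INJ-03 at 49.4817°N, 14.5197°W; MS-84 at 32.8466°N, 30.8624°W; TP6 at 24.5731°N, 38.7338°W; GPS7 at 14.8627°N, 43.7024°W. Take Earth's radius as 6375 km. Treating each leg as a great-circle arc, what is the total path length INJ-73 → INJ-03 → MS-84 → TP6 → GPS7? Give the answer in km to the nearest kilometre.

INJ-73→INJ-03: c = 0.206105 rad, d = 1313.92 km
INJ-03→MS-84: c = 0.359440 rad, d = 2291.43 km
MS-84→TP6: c = 0.187927 rad, d = 1198.03 km
TP6→GPS7: c = 0.188054 rad, d = 1198.85 km
Total = 1313.92 + 2291.43 + 1198.03 + 1198.85 = 6002.23 km

6002 km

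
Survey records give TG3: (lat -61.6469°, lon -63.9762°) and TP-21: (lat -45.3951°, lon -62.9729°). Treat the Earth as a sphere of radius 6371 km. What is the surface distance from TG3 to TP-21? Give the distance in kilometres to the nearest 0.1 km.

Δφ = 16.2518°,  Δλ = 1.0033°
a = sin²(Δφ/2) + cos φ₁ cos φ₂ sin²(Δλ/2) = 0.020005
c = 2·arcsin(√a) = 0.283830 rad = 16.2623°
d = R·c = 6371 × 0.283830 = 1808.3 km

1808.3 km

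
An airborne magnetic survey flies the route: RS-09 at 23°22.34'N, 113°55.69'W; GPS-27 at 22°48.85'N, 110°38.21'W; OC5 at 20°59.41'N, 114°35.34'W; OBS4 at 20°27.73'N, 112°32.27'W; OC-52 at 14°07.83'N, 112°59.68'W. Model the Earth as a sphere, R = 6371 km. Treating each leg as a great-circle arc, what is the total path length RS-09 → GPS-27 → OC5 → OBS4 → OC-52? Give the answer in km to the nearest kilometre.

RS-09: φ = +23.37233°, λ = -113.92817°
GPS-27: φ = +22.81417°, λ = -110.63683°
OC5: φ = +20.99017°, λ = -114.58900°
OBS4: φ = +20.46217°, λ = -112.53783°
OC-52: φ = +14.13050°, λ = -112.99467°
RS-09→GPS-27: c = 0.053731 rad, d = 342.32 km
GPS-27→OC5: c = 0.071475 rad, d = 455.37 km
OC5→OBS4: c = 0.034727 rad, d = 221.25 km
OBS4→OC-52: c = 0.110770 rad, d = 705.72 km
Total = 342.32 + 455.37 + 221.25 + 705.72 = 1724.65 km

1725 km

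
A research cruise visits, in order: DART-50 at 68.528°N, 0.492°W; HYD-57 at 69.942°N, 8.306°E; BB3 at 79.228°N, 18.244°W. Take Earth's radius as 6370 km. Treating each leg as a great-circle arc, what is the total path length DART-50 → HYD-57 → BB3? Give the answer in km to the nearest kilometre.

DART-50→HYD-57: c = 0.059703 rad, d = 380.31 km
HYD-57→BB3: c = 0.199654 rad, d = 1271.79 km
Total = 380.31 + 1271.79 = 1652.10 km

1652 km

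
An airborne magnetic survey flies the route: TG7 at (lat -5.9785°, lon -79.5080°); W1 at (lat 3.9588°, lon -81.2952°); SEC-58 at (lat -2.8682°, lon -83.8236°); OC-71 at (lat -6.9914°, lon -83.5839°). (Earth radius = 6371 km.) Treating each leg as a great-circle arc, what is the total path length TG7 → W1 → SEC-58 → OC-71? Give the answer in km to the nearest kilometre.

TG7→W1: c = 0.176213 rad, d = 1122.66 km
W1→SEC-58: c = 0.127053 rad, d = 809.45 km
SEC-58→OC-71: c = 0.072084 rad, d = 459.25 km
Total = 1122.66 + 809.45 + 459.25 = 2391.36 km

2391 km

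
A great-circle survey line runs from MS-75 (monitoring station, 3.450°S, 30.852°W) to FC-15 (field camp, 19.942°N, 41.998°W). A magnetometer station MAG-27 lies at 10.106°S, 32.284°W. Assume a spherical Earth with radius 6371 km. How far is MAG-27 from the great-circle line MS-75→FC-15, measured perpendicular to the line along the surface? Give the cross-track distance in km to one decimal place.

450.9 km

δ₁₃ = central angle MS-75→MAG-27 = 0.118788 rad  (haversine)
θ₁₃ = bearing MS-75→MAG-27 = 191.982°,  θ₁₂ = bearing MS-75→FC-15 = 335.348°
dₓₜ = R·arcsin(sin δ₁₃ · sin(θ₁₃ − θ₁₂)) = 6371·arcsin(0.11851·sin(-143.366°)) = -450.899 km
|dₓₜ| = 450.899 km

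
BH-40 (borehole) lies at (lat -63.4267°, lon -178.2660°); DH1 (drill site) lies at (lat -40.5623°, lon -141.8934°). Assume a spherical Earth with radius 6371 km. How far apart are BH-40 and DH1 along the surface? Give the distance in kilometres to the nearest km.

Δφ = 22.8644°,  Δλ = 36.3726°
a = sin²(Δφ/2) + cos φ₁ cos φ₂ sin²(Δλ/2) = 0.072391
c = 2·arcsin(√a) = 0.544826 rad = 31.2162°
d = R·c = 6371 × 0.544826 = 3471.1 km

3471 km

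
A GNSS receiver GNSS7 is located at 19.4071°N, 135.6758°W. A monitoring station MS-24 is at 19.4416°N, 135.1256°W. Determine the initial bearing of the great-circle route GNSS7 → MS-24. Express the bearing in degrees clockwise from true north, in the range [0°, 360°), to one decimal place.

86.1°

Δλ = 0.5502°
y = sin Δλ · cos φ₂ = 0.009055
x = cos φ₁ sin φ₂ − sin φ₁ cos φ₂ cos Δλ = 0.000617
θ = atan2(y, x) = 86.1046° → 86.1046° (mod 360°)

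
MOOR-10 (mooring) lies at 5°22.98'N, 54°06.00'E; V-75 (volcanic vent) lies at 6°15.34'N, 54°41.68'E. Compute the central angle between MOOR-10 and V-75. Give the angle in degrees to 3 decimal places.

1.054°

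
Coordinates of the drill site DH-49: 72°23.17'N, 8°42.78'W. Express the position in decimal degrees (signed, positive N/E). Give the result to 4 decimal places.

lat: 72.3862° N → +72.3862°
lon: 8.7130° W → -8.7130°

+72.3862°, -8.7130°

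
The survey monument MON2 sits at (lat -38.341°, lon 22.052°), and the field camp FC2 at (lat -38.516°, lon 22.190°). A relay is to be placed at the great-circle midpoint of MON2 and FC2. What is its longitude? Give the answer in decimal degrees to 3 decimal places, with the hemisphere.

Bx = cos φ₂ cos Δλ = 0.782432,  By = cos φ₂ sin Δλ = 0.001885
φₘ = atan2(sin φ₁ + sin φ₂, √((cos φ₁ + Bx)² + By²)) = -38.42852°
λₘ = λ₁ + atan2(By, cos φ₁ + Bx) = 22.12092°

22.121°E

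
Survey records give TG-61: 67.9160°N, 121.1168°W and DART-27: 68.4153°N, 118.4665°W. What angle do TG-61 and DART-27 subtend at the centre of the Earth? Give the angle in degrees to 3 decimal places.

1.105°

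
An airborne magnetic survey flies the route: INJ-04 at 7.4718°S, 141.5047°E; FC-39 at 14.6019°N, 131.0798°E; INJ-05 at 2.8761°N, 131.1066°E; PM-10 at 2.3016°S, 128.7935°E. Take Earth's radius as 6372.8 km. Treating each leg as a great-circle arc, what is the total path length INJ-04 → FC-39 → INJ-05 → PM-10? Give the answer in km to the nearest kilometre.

INJ-04→FC-39: c = 0.425426 rad, d = 2711.16 km
FC-39→INJ-05: c = 0.204654 rad, d = 1304.22 km
INJ-05→PM-10: c = 0.098970 rad, d = 630.72 km
Total = 2711.16 + 1304.22 + 630.72 = 4646.09 km

4646 km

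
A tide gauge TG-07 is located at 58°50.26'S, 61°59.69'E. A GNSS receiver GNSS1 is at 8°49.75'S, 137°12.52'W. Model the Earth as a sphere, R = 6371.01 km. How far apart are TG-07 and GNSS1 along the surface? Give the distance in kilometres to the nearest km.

12296 km

TG-07: φ = -58.83767°, λ = +61.99483°
GNSS1: φ = -8.82917°, λ = -137.20867°
Δφ = 50.0085°,  Δλ = 160.7965°
a = sin²(Δφ/2) + cos φ₁ cos φ₂ sin²(Δλ/2) = 0.675770
c = 2·arcsin(√a) = 1.930011 rad = 110.5815°
d = R·c = 6371.01 × 1.930011 = 12296.1 km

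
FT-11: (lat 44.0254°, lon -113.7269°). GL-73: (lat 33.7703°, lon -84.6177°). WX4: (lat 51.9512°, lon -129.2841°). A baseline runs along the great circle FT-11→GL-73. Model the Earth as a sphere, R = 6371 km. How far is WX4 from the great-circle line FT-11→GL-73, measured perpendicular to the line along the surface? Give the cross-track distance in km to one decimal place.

δ₁₃ = central angle FT-11→WX4 = 0.227597 rad  (haversine)
θ₁₃ = bearing FT-11→WX4 = 312.896°,  θ₁₂ = bearing FT-11→GL-73 = 104.564°
dₓₜ = R·arcsin(sin δ₁₃ · sin(θ₁₃ − θ₁₂)) = 6371·arcsin(0.22564·sin(208.332°)) = -683.538 km
|dₓₜ| = 683.538 km

683.5 km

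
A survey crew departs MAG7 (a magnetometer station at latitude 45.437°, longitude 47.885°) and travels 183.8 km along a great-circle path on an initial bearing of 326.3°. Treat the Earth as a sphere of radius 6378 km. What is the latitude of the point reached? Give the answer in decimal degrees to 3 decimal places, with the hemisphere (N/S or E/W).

46.803°N

δ = d/R = 183.8/6378 = 0.028818 rad
φ₂ = arcsin(sin φ₁ cos δ + cos φ₁ sin δ cos θ)
   = arcsin(0.71248·0.99958 + 0.70169·0.02881·0.83195) = 46.80299°
λ₂ = λ₁ + atan2(sin θ sin δ cos φ₁, cos δ − sin φ₁ sin φ₂) = 46.54670°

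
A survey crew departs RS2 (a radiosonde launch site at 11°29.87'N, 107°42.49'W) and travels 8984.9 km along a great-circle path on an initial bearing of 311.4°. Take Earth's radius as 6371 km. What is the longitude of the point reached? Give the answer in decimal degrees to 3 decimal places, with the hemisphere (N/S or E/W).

164.341°E

RS2: φ = +11.49783°, λ = -107.70817°
δ = d/R = 8984.9/6371 = 1.410281 rad
φ₂ = arcsin(sin φ₁ cos δ + cos φ₁ sin δ cos θ)
   = arcsin(0.19933·0.15983 + 0.97993·0.98715·0.66131) = 42.18826°
λ₂ = λ₁ + atan2(sin θ sin δ cos φ₁, cos δ − sin φ₁ sin φ₂) = 164.34103°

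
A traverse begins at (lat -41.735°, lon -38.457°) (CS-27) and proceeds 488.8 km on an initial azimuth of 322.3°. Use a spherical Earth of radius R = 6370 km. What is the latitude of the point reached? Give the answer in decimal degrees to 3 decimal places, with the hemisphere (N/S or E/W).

38.204°S

δ = d/R = 488.8/6370 = 0.076735 rad
φ₂ = arcsin(sin φ₁ cos δ + cos φ₁ sin δ cos θ)
   = arcsin(-0.66569·0.99706 + 0.74623·0.07666·0.79122) = -38.20412°
λ₂ = λ₁ + atan2(sin θ sin δ cos φ₁, cos δ − sin φ₁ sin φ₂) = -41.87713°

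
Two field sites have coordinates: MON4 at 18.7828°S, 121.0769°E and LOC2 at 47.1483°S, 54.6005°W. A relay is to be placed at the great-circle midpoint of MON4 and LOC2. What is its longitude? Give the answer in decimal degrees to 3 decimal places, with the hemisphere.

110.271°E

Bx = cos φ₂ cos Δλ = -0.678169,  By = cos φ₂ sin Δλ = -0.051261
φₘ = atan2(sin φ₁ + sin φ₂, √((cos φ₁ + Bx)² + By²)) = -75.47157°
λₘ = λ₁ + atan2(By, cos φ₁ + Bx) = 110.27137°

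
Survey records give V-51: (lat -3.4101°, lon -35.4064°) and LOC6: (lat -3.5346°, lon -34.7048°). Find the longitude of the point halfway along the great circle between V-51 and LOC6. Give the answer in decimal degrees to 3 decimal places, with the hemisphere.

Bx = cos φ₂ cos Δλ = 0.998023,  By = cos φ₂ sin Δλ = 0.012222
φₘ = atan2(sin φ₁ + sin φ₂, √((cos φ₁ + Bx)² + By²)) = -3.47241°
λₘ = λ₁ + atan2(By, cos φ₁ + Bx) = -35.05562°

35.056°W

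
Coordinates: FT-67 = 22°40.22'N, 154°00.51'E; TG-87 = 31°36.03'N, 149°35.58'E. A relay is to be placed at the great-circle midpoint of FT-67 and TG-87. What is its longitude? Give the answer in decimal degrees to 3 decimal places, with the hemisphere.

FT-67: φ = +22.67033°, λ = +154.00850°
TG-87: φ = +31.60050°, λ = +149.59300°
Bx = cos φ₂ cos Δλ = 0.849194,  By = cos φ₂ sin Δλ = -0.065573
φₘ = atan2(sin φ₁ + sin φ₂, √((cos φ₁ + Bx)² + By²)) = 27.15266°
λₘ = λ₁ + atan2(By, cos φ₁ + Bx) = 151.88915°

151.889°E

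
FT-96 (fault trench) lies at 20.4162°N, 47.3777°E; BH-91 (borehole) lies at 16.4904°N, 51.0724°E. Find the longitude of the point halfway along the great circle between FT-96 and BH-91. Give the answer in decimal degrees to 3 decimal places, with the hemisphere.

Bx = cos φ₂ cos Δλ = 0.956874,  By = cos φ₂ sin Δλ = 0.061789
φₘ = atan2(sin φ₁ + sin φ₂, √((cos φ₁ + Bx)² + By²)) = 18.46224°
λₘ = λ₁ + atan2(By, cos φ₁ + Bx) = 49.24618°

49.246°E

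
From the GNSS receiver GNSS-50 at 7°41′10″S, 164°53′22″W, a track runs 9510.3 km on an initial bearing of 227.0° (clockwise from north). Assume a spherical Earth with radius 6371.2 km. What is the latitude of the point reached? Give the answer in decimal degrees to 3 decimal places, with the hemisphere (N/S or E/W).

GNSS-50: φ = -7.68611°, λ = -164.88944°
δ = d/R = 9510.3/6371.2 = 1.492702 rad
φ₂ = arcsin(sin φ₁ cos δ + cos φ₁ sin δ cos θ)
   = arcsin(-0.13375·0.07802 + 0.99102·0.99695·-0.68200) = -43.17629°
λ₂ = λ₁ + atan2(sin θ sin δ cos φ₁, cos δ − sin φ₁ sin φ₂) = 104.04024°

43.176°S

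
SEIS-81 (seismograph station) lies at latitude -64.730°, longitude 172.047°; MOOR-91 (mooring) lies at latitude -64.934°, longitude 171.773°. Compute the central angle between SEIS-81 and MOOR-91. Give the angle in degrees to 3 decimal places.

Δφ = -0.2040°,  Δλ = -0.2740°
a = sin²(Δφ/2) + cos φ₁ cos φ₂ sin²(Δλ/2) = 0.000004
c = 2·arcsin(√a) = 0.004100 rad = 0.2349°

0.235°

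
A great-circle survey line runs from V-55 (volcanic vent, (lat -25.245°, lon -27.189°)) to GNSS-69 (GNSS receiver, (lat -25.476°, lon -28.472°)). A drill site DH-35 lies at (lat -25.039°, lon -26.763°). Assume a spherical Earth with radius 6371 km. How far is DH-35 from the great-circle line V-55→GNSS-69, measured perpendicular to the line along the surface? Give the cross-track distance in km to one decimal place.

13.8 km

δ₁₃ = central angle V-55→DH-35 = 0.007631 rad  (haversine)
θ₁₃ = bearing V-55→DH-35 = 61.980°,  θ₁₂ = bearing V-55→GNSS-69 = 258.457°
dₓₜ = R·arcsin(sin δ₁₃ · sin(θ₁₃ − θ₁₂)) = 6371·arcsin(0.00763·sin(-196.477°)) = 13.789 km
|dₓₜ| = 13.789 km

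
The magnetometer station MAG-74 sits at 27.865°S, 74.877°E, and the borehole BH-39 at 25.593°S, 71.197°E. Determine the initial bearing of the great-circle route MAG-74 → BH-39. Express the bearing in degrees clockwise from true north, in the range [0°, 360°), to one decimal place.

303.8°

Δλ = -3.6800°
y = sin Δλ · cos φ₂ = -0.057887
x = cos φ₁ sin φ₂ − sin φ₁ cos φ₂ cos Δλ = 0.038774
θ = atan2(y, x) = -56.1845° → 303.8155° (mod 360°)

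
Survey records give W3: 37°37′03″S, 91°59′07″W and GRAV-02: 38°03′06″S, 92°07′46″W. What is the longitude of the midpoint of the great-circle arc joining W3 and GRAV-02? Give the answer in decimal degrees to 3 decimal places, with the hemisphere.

92.057°W

W3: φ = -37.61750°, λ = -91.98528°
GRAV-02: φ = -38.05167°, λ = -92.12944°
Bx = cos φ₂ cos Δλ = 0.787453,  By = cos φ₂ sin Δλ = -0.001981
φₘ = atan2(sin φ₁ + sin φ₂, √((cos φ₁ + Bx)² + By²)) = -37.83461°
λₘ = λ₁ + atan2(By, cos φ₁ + Bx) = -92.05715°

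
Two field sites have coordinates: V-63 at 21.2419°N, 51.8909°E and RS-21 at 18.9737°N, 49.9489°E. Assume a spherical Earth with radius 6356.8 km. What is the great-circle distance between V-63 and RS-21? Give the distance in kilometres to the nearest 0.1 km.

Δφ = -2.2682°,  Δλ = -1.9420°
a = sin²(Δφ/2) + cos φ₁ cos φ₂ sin²(Δλ/2) = 0.000645
c = 2·arcsin(√a) = 0.050794 rad = 2.9103°
d = R·c = 6356.8 × 0.050794 = 322.9 km

322.9 km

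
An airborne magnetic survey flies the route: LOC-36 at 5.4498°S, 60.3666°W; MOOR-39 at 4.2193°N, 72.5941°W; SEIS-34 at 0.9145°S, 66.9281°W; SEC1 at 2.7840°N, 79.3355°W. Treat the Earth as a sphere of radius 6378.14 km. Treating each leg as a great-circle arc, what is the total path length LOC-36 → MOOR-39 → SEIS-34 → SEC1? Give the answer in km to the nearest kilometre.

4026 km

LOC-36→MOOR-39: c = 0.271863 rad, d = 1733.98 km
MOOR-39→SEIS-34: c = 0.133391 rad, d = 850.78 km
SEIS-34→SEC1: c = 0.225902 rad, d = 1440.84 km
Total = 1733.98 + 850.78 + 1440.84 = 4025.60 km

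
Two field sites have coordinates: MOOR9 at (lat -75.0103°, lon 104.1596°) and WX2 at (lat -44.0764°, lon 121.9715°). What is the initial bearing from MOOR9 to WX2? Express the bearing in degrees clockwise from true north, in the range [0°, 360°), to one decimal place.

24.6°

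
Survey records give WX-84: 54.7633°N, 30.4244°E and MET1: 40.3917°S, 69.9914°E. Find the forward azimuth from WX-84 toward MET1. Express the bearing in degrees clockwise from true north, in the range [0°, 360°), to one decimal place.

150.4°

Δλ = 39.5670°
y = sin Δλ · cos φ₂ = 0.485145
x = cos φ₁ sin φ₂ − sin φ₁ cos φ₂ cos Δλ = -0.853424
θ = atan2(y, x) = 150.3831° → 150.3831° (mod 360°)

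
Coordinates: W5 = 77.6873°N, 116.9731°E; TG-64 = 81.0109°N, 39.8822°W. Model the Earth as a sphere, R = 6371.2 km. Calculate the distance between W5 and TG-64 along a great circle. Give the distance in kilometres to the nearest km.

Δφ = 3.3236°,  Δλ = -156.8553°
a = sin²(Δφ/2) + cos φ₁ cos φ₂ sin²(Δλ/2) = 0.032819
c = 2·arcsin(√a) = 0.364333 rad = 20.8748°
d = R·c = 6371.2 × 0.364333 = 2321.2 km

2321 km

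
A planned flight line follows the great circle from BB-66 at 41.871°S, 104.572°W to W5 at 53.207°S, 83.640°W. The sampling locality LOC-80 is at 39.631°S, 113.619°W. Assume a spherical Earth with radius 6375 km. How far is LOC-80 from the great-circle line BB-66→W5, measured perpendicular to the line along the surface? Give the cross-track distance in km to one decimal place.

413.0 km

δ₁₃ = central angle BB-66→LOC-80 = 0.125771 rad  (haversine)
θ₁₃ = bearing BB-66→LOC-80 = 285.106°,  θ₁₂ = bearing BB-66→W5 = 136.176°
dₓₜ = R·arcsin(sin δ₁₃ · sin(θ₁₃ − θ₁₂)) = 6375·arcsin(0.12544·sin(148.930°)) = 412.993 km
|dₓₜ| = 412.993 km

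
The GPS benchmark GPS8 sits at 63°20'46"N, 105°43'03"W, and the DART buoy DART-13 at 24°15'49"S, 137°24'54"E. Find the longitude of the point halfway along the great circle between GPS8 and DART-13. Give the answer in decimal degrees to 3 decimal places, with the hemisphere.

166.859°E

GPS8: φ = +63.34611°, λ = -105.71750°
DART-13: φ = -24.26361°, λ = +137.41500°
Bx = cos φ₂ cos Δλ = -0.412007,  By = cos φ₂ sin Δλ = -0.813254
φₘ = atan2(sin φ₁ + sin φ₂, √((cos φ₁ + Bx)² + By²)) = 30.67053°
λₘ = λ₁ + atan2(By, cos φ₁ + Bx) = 166.85879°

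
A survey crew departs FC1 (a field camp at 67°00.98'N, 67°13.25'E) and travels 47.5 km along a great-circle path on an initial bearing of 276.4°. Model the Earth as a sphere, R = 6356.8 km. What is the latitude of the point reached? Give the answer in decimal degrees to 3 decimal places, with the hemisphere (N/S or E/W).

67.060°N

FC1: φ = +67.01633°, λ = +67.22083°
δ = d/R = 47.5/6356.8 = 0.007472 rad
φ₂ = arcsin(sin φ₁ cos δ + cos φ₁ sin δ cos θ)
   = arcsin(0.92062·0.99997 + 0.39047·0.00747·0.11147) = 67.06032°
λ₂ = λ₁ + atan2(sin θ sin δ cos φ₁, cos δ − sin φ₁ sin φ₂) = 66.12918°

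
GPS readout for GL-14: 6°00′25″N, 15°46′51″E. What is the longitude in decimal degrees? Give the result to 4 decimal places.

15° + 46′/60 + 51″/3600 = 15 + 0.76667 + 0.01417 = 15.7808°

15.7808°E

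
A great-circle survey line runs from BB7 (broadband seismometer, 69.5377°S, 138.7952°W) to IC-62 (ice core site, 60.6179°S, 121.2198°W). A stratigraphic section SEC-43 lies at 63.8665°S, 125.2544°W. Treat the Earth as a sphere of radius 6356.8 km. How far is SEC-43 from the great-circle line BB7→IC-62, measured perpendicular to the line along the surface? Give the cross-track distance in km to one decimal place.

26.7 km

δ₁₃ = central angle BB7→SEC-43 = 0.135565 rad  (haversine)
θ₁₃ = bearing BB7→SEC-43 = 49.736°,  θ₁₂ = bearing BB7→IC-62 = 47.958°
dₓₜ = R·arcsin(sin δ₁₃ · sin(θ₁₃ − θ₁₂)) = 6356.8·arcsin(0.13515·sin(1.778°)) = 26.660 km
|dₓₜ| = 26.660 km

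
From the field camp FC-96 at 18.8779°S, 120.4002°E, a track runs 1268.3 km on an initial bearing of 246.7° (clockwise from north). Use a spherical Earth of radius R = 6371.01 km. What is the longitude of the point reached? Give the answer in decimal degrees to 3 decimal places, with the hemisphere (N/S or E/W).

109.018°E

δ = d/R = 1268.3/6371.01 = 0.199074 rad
φ₂ = arcsin(sin φ₁ cos δ + cos φ₁ sin δ cos θ)
   = arcsin(-0.32355·0.98025 + 0.94621·0.19776·-0.39555) = -23.02784°
λ₂ = λ₁ + atan2(sin θ sin δ cos φ₁, cos δ − sin φ₁ sin φ₂) = 109.01759°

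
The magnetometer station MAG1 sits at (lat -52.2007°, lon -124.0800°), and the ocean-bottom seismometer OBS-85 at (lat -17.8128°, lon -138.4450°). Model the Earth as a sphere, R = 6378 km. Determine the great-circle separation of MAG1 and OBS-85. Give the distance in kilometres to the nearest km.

Δφ = 34.3879°,  Δλ = -14.3650°
a = sin²(Δφ/2) + cos φ₁ cos φ₂ sin²(Δλ/2) = 0.096505
c = 2·arcsin(√a) = 0.631760 rad = 36.1972°
d = R·c = 6378 × 0.631760 = 4029.4 km

4029 km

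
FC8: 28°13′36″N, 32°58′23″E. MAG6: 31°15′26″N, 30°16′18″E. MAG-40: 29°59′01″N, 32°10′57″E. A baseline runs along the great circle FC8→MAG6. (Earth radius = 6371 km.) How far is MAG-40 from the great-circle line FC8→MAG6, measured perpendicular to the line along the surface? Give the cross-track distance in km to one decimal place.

FC8: φ = +28.22667°, λ = +32.97306°
MAG6: φ = +31.25722°, λ = +30.27167°
MAG-40: φ = +29.98361°, λ = +32.18250°
δ₁₃ = central angle FC8→MAG-40 = 0.032949 rad  (haversine)
θ₁₃ = bearing FC8→MAG-40 = 338.729°,  θ₁₂ = bearing FC8→MAG6 = 322.924°
dₓₜ = R·arcsin(sin δ₁₃ · sin(θ₁₃ − θ₁₂)) = 6371·arcsin(0.03294·sin(15.806°)) = 57.167 km
|dₓₜ| = 57.167 km

57.2 km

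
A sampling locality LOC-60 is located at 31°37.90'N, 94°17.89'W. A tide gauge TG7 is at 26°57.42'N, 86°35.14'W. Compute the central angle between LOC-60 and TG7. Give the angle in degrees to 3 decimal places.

LOC-60: φ = +31.63167°, λ = -94.29817°
TG7: φ = +26.95700°, λ = -86.58567°
Δφ = -4.6747°,  Δλ = 7.7125°
a = sin²(Δφ/2) + cos φ₁ cos φ₂ sin²(Δλ/2) = 0.005096
c = 2·arcsin(√a) = 0.142892 rad = 8.1871°

8.187°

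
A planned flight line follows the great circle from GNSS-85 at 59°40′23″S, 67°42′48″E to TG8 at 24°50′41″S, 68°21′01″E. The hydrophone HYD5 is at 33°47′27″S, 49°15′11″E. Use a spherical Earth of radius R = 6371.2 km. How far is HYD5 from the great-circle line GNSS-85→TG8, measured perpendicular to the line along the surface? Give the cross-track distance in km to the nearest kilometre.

GNSS-85: φ = -59.67306°, λ = +67.71333°
TG8: φ = -24.84472°, λ = +68.35028°
HYD5: φ = -33.79083°, λ = +49.25306°
δ₁₃ = central angle GNSS-85→HYD5 = 0.498919 rad  (haversine)
θ₁₃ = bearing GNSS-85→HYD5 = 326.634°,  θ₁₂ = bearing GNSS-85→TG8 = 1.012°
dₓₜ = R·arcsin(sin δ₁₃ · sin(θ₁₃ − θ₁₂)) = 6371.2·arcsin(0.47848·sin(325.622°)) = -1742.992 km
|dₓₜ| = 1742.992 km

1743 km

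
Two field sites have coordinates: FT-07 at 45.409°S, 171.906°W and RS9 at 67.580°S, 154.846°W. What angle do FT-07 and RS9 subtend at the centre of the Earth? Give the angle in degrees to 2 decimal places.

Δφ = -22.1710°,  Δλ = 17.0600°
a = sin²(Δφ/2) + cos φ₁ cos φ₂ sin²(Δλ/2) = 0.042860
c = 2·arcsin(√a) = 0.417069 rad = 23.8963°

23.90°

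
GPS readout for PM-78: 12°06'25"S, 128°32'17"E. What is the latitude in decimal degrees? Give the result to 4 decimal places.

12.1069°S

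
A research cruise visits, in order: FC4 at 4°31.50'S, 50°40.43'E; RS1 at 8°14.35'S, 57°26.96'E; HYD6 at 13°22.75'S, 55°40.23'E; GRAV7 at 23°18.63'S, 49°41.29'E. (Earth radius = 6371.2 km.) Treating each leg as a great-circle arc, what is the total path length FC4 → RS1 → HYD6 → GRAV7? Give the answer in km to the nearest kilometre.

2730 km

FC4: φ = -4.52500°, λ = +50.67383°
RS1: φ = -8.23917°, λ = +57.44933°
HYD6: φ = -13.37917°, λ = +55.67050°
GRAV7: φ = -23.31050°, λ = +49.68817°
FC4→RS1: c = 0.134195 rad, d = 854.99 km
RS1→HYD6: c = 0.094748 rad, d = 603.66 km
HYD6→GRAV7: c = 0.199582 rad, d = 1271.58 km
Total = 854.99 + 603.66 + 1271.58 = 2730.22 km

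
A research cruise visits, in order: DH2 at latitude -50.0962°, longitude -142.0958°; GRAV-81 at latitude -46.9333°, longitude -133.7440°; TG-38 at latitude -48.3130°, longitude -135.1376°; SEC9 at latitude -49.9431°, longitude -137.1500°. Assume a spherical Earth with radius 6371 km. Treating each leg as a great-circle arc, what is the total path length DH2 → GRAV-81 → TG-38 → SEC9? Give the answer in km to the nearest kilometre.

DH2→GRAV-81: c = 0.111132 rad, d = 708.02 km
GRAV-81→TG-38: c = 0.029130 rad, d = 185.59 km
TG-38→SEC9: c = 0.036571 rad, d = 233.00 km
Total = 708.02 + 185.59 + 233.00 = 1126.61 km

1127 km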